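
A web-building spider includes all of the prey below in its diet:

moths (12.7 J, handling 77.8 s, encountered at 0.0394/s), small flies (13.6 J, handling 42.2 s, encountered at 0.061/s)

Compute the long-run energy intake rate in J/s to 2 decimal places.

0.20 J/s

R = (0.0394×12.7 + 0.061×13.6) / (1 + 0.0394×77.8 + 0.061×42.2) = 1.33/6.64 = 0.2003 J/s.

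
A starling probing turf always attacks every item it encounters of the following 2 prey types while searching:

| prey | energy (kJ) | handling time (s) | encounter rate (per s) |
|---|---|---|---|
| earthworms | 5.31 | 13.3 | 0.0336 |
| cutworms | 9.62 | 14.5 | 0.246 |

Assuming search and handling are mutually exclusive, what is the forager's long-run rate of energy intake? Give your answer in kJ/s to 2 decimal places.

R = (0.0336×5.31 + 0.246×9.62) / (1 + 0.0336×13.3 + 0.246×14.5) = 2.545/5.014 = 0.5076 kJ/s.

0.51 kJ/s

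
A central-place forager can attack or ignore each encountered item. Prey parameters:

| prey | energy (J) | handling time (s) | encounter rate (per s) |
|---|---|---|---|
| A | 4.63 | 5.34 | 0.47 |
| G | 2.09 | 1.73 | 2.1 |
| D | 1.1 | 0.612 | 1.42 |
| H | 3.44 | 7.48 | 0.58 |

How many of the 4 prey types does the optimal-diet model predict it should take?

2

E/h in descending order: D 1.8, G 1.21, A 0.867, H 0.46 J/s. The optimal diet is the largest prefix of this list for which every included type satisfies E_i/h_i > R on the types above it.
Rate on top 1: 0.8357. G: 1.21 > 0.8357 → include.
Rate on top 2: 1.082. A: 0.867 < 1.082 → exclude; stop.
Optimal diet: D, G — 2 of 4 types.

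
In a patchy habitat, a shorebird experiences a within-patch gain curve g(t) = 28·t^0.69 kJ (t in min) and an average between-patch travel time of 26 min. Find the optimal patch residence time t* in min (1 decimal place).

By the marginal value theorem, leave when the instantaneous gain rate g'(t) equals the habitat-wide average g(t)/(T + t).
g'(t) = 0.69·28·t^-0.31. Setting 0.69·28·t^-0.31 = 28·t^0.69/(26+t) gives 0.69(26+t) = t, so 0.31·t = 0.69×26.
t* = 0.69×26/0.31 = 57.87 min.

57.9 min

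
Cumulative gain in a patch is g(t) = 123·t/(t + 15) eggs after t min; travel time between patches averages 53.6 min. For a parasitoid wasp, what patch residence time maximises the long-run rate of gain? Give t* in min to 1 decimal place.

Maximise g(t)/(T+t): set derivative to zero → g'(t)(T+t) = g(t).
g'(t) = 123·15/(t + 15)². Setting 123·15/(t+15)² = 123t/[(t+15)(53.6+t)] gives 15(53.6+t) = t(t+15), so t² = 15×53.6 = 804.
t* = √804 = 28.35 min.

28.4 min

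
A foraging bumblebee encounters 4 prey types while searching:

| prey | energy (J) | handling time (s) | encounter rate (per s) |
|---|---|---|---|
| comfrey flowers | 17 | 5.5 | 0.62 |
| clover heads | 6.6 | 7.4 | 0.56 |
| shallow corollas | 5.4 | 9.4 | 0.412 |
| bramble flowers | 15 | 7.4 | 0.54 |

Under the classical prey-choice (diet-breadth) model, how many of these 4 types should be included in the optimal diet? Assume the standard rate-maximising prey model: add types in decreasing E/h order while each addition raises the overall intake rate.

Rank by E/h (J/s): comfrey flowers 3.09, bramble flowers 2.03, clover heads 0.892, shallow corollas 0.574. Include each in turn until the next type's E/h falls below the running intake rate.
Rate on top 1: 2.39. bramble flowers: 2.03 < 2.39 → exclude; stop.
Optimal diet: comfrey flowers — 1 of 4 types.

1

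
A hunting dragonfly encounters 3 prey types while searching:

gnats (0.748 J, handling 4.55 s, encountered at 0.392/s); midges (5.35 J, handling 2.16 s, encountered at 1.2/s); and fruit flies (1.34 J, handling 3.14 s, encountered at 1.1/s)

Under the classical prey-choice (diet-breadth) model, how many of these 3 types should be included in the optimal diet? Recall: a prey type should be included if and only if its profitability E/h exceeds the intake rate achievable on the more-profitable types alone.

1

Rank by E/h (J/s): midges 2.48, fruit flies 0.427, gnats 0.164. Include each in turn until the next type's E/h falls below the running intake rate.
Rate on top 1: 1.787. fruit flies: 0.427 < 1.787 → exclude; stop.
Optimal diet: midges — 1 of 3 types.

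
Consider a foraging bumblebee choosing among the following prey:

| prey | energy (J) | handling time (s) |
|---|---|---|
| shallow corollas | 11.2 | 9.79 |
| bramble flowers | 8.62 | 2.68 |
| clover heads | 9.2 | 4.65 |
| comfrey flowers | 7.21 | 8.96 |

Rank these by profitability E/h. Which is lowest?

comfrey flowers

In descending order of E/h:
bramble flowers: 8.62/2.68 = 3.22 J/s
clover heads: 9.2/4.65 = 1.98 J/s
shallow corollas: 11.2/9.79 = 1.14 J/s
comfrey flowers: 7.21/8.96 = 0.805 J/s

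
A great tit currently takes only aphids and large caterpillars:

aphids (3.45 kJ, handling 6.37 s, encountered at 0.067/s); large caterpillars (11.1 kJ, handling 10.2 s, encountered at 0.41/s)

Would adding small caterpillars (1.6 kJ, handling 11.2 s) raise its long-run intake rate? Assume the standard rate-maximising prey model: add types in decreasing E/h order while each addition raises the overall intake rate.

Current rate: (0.067×3.45 + 0.41×11.1)/(1 + 0.067×6.37 + 0.41×10.2) = 0.8526 kJ/s.
Profitability of small caterpillars: 1.6/11.2 = 0.1429 kJ/s.
Since 0.1429 < R, time spent handling small caterpillars is better spent searching.

No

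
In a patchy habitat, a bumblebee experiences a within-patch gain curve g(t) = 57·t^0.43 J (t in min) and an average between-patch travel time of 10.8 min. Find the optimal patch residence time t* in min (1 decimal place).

8.1 min

Maximise g(t)/(T+t): set derivative to zero → g'(t)(T+t) = g(t).
g'(t) = 0.43·57·t^-0.57. Setting 0.43·57·t^-0.57 = 57·t^0.43/(10.8+t) gives 0.43(10.8+t) = t, so 0.57·t = 0.43×10.8.
t* = 0.43×10.8/0.57 = 8.147 min.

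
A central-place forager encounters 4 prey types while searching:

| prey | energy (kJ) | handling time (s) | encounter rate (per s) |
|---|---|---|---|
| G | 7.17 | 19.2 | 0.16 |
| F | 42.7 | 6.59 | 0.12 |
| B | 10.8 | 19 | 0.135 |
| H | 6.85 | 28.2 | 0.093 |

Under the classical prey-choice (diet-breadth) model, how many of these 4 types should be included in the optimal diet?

1

Rank by E/h (kJ/s): F 6.48, B 0.568, G 0.373, H 0.243. Include each in turn until the next type's E/h falls below the running intake rate.
Rate on top 1: 2.861. B: 0.568 < 2.861 → exclude; stop.
Optimal diet: F — 1 of 4 types.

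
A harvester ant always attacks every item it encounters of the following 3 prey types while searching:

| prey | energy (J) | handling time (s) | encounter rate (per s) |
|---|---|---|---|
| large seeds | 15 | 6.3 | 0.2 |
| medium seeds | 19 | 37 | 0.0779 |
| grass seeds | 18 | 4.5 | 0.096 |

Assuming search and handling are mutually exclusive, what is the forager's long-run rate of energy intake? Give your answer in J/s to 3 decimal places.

R = (0.2×15 + 0.0779×19 + 0.096×18) / (1 + 0.2×6.3 + 0.0779×37 + 0.096×4.5) = 6.208/5.574 = 1.114 J/s.

1.114 J/s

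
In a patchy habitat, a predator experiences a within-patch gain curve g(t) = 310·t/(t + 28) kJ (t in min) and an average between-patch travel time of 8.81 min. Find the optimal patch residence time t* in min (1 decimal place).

Maximise g(t)/(T+t): set derivative to zero → g'(t)(T+t) = g(t).
g'(t) = 310·28/(t + 28)². Setting 310·28/(t+28)² = 310t/[(t+28)(8.81+t)] gives 28(8.81+t) = t(t+28), so t² = 28×8.81 = 246.7.
t* = √246.7 = 15.71 min.

15.7 min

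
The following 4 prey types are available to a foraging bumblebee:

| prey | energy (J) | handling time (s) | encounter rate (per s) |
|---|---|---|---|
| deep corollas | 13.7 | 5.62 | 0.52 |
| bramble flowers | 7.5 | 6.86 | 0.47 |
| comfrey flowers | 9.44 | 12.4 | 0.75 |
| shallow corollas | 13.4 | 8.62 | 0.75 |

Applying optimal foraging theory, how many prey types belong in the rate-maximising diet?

1

Profitabilities (E/h, J/s): deep corollas 2.44, shallow corollas 1.55, bramble flowers 1.09, comfrey flowers 0.761. Add prey in this order while the next type's profitability exceeds the intake rate on those already taken.
Rate on top 1: 1.816. shallow corollas: 1.55 < 1.816 → exclude; stop.
Optimal diet: deep corollas — 1 of 4 types.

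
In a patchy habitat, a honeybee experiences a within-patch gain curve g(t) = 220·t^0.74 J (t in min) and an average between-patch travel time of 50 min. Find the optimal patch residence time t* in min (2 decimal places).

Optimal t* satisfies g'(t*) = g(t*)/(T + t*).
g'(t) = 0.74·220·t^-0.26. Setting 0.74·220·t^-0.26 = 220·t^0.74/(50+t) gives 0.74(50+t) = t, so 0.26·t = 0.74×50.
t* = 0.74×50/0.26 = 142.3 min.

142.31 min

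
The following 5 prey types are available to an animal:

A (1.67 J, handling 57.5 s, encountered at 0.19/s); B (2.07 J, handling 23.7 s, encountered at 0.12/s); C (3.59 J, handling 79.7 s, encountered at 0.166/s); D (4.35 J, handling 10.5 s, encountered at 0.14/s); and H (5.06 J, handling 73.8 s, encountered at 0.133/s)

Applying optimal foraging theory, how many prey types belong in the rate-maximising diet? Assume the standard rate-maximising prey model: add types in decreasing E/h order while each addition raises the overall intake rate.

1

Profitabilities (E/h, J/s): D 0.414, B 0.0873, H 0.0686, C 0.045, A 0.029. Add prey in this order while the next type's profitability exceeds the intake rate on those already taken.
Rate on top 1: 0.2466. B: 0.0873 < 0.2466 → exclude; stop.
Optimal diet: D — 1 of 5 types.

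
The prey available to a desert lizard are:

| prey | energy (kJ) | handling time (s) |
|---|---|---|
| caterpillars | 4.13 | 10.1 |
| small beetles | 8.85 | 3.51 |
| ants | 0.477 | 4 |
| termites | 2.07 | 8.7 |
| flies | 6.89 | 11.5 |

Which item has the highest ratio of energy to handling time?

Profitability E/h (kJ/s): caterpillars = 4.13/10.1 = 0.409, small beetles = 8.85/3.51 = 2.52, ants = 0.477/4 = 0.119, termites = 2.07/8.7 = 0.238, flies = 6.89/11.5 = 0.599.
Ranked: small beetles > flies > caterpillars > termites > ants.

small beetles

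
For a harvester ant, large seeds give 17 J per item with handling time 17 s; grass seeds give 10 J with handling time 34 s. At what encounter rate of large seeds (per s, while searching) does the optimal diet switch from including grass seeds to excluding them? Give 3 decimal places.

At the threshold, the rate on large seeds alone equals the profitability of grass seeds: λ·17/(1 + λ·17) = 10/34 = 0.2941.
Rearranging, λ(17 − 0.2941×17) = 0.2941, so λ = 0.2941/12 = 0.02451 per s.

0.025 per s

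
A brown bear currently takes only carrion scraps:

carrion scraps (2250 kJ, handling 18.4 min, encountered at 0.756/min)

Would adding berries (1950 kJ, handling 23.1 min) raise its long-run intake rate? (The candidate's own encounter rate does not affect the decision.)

No

On carrion scraps alone, R = ΣλE/(1+Σλh) = 1701/14.91 = 114.1 kJ/min.
berries: E/h = 1950/23.1 = 84.42 kJ/min.
Since 84.42 < R, time spent handling berries is better spent searching.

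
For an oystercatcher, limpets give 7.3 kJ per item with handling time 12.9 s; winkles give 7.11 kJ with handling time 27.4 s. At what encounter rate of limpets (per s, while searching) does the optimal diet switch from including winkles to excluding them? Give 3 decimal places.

0.066 per s

Drop winkles once their profitability E₂/h₂ falls below the rate achievable on limpets alone: E₂/h₂ = λE₁/(1 + λh₁).
Solve for λ: λE₁h₂ = E₂(1 + λh₁) → λ(E₁h₂ − E₂h₁) = E₂ → λ = E₂/(E₁h₂ − E₂h₁).
λ = 7.11/(7.3×27.4 − 7.11×12.9) = 7.11/108.3 = 0.06565 per s.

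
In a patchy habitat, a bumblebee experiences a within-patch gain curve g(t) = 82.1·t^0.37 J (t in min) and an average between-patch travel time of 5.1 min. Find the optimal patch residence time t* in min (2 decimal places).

3.00 min

By the marginal value theorem, leave when the instantaneous gain rate g'(t) equals the habitat-wide average g(t)/(T + t).
g'(t) = 0.37·82.1·t^-0.63. Setting 0.37·82.1·t^-0.63 = 82.1·t^0.37/(5.1+t) gives 0.37(5.1+t) = t, so 0.63·t = 0.37×5.1.
t* = 0.37×5.1/0.63 = 2.995 min.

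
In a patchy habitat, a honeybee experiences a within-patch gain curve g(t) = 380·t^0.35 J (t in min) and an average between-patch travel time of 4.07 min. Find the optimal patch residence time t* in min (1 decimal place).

By the marginal value theorem, leave when the instantaneous gain rate g'(t) equals the habitat-wide average g(t)/(T + t).
g'(t) = 0.35·380·t^-0.65. Setting 0.35·380·t^-0.65 = 380·t^0.35/(4.07+t) gives 0.35(4.07+t) = t, so 0.65·t = 0.35×4.07.
t* = 0.35×4.07/0.65 = 2.192 min.

2.2 min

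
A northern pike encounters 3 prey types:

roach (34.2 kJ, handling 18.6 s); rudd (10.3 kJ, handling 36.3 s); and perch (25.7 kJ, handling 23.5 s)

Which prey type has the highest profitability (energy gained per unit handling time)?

roach

In descending order of E/h:
roach: 34.2/18.6 = 1.84 kJ/s
perch: 25.7/23.5 = 1.09 kJ/s
rudd: 10.3/36.3 = 0.284 kJ/s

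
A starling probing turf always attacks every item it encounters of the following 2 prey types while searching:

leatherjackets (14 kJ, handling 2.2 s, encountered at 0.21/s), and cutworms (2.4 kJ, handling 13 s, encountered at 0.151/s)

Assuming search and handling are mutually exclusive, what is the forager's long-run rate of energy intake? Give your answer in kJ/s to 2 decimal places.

0.96 kJ/s

Energy encountered per unit search time: 0.21×14 + 0.151×2.4 = 3.302 kJ/s.
Handling time per unit search time: 0.21×2.2 + 0.151×13 = 2.425.
Rate = 3.302/(1 + 2.425) = 0.9642 kJ/s.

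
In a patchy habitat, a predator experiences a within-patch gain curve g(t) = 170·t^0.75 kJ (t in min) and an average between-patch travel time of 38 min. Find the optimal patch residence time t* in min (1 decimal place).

114.0 min

Optimal t* satisfies g'(t*) = g(t*)/(T + t*).
g'(t) = 0.75·170·t^-0.25. Setting 0.75·170·t^-0.25 = 170·t^0.75/(38+t) gives 0.75(38+t) = t, so 0.25·t = 0.75×38.
t* = 0.75×38/0.25 = 114 min.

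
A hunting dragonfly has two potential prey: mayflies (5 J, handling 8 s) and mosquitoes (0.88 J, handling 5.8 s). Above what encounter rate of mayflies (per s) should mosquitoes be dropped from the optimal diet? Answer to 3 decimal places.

0.040 per s

The zero-one rule: include mosquitoes iff E₂/h₂ > λE₁/(1+λh₁). Equality gives the switch point.
λE₁h₂ = E₂ + λE₂h₁ ⇒ λ = E₂/(E₁h₂ − E₂h₁) = 0.88/(29 − 7.04) = 0.04007 per s.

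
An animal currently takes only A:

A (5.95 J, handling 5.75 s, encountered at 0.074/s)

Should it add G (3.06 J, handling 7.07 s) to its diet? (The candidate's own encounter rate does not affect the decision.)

Intake rate on the current diet: R = (0.074×5.95) / (1 + 0.074×5.75) = 0.4403/1.425 = 0.3089 J/s.
G: E/h = 3.06/7.07 = 0.4328 J/s.
Since 0.4328 > R, including G increases the long-run rate.

Yes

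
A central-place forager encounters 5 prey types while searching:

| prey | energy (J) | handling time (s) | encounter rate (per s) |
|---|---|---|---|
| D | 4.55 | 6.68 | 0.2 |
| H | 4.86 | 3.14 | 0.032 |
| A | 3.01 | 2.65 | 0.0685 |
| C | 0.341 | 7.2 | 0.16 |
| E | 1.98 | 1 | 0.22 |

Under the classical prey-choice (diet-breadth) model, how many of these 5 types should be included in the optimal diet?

4

Profitabilities (E/h, J/s): E 1.98, H 1.55, A 1.14, D 0.681, C 0.0474. Add prey in this order while the next type's profitability exceeds the intake rate on those already taken.
Rate on top 1: 0.357. H: 1.55 > 0.357 → include.
Rate on top 2: 0.4477. A: 1.14 > 0.4477 → include.
Rate on top 3: 0.5308. D: 0.681 > 0.5308 → include.
Rate on top 4: 0.6016. C: 0.0474 < 0.6016 → exclude; stop.
Optimal diet: E, H, A, D — 4 of 5 types.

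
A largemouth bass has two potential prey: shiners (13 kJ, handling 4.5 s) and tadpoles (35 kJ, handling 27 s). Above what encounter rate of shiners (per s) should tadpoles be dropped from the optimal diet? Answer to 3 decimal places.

0.181 per s

Drop tadpoles once their profitability E₂/h₂ falls below the rate achievable on shiners alone: E₂/h₂ = λE₁/(1 + λh₁).
Solve for λ: λE₁h₂ = E₂(1 + λh₁) → λ(E₁h₂ − E₂h₁) = E₂ → λ = E₂/(E₁h₂ − E₂h₁).
λ = 35/(13×27 − 35×4.5) = 35/193.5 = 0.1809 per s.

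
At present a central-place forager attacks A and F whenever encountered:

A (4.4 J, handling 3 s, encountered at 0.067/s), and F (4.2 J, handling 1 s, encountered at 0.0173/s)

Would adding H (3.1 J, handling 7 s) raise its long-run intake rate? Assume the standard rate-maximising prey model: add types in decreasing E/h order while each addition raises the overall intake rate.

On A and F alone, R = ΣλE/(1+Σλh) = 0.3675/1.218 = 0.3016 J/s.
H: E/h = 3.1/7 = 0.4429 J/s.
Since 0.4429 > R, including H increases the long-run rate.

Yes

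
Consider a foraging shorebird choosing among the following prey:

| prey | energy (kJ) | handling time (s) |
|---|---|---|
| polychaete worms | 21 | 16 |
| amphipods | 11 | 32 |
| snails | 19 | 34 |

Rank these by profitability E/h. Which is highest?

Profitability E/h (kJ/s): polychaete worms = 21/16 = 1.31, amphipods = 11/32 = 0.344, snails = 19/34 = 0.559.
Ranked: polychaete worms > snails > amphipods.

polychaete worms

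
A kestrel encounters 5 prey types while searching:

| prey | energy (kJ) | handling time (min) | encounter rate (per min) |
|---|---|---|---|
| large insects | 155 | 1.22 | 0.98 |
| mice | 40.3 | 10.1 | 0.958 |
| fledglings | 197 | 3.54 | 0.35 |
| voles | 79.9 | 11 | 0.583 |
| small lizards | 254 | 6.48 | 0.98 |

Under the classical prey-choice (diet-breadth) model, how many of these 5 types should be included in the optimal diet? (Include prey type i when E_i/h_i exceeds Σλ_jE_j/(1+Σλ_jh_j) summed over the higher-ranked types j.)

1

Rank by E/h (kJ/min): large insects 127, fledglings 55.6, small lizards 39.2, voles 7.26, mice 3.99. Include each in turn until the next type's E/h falls below the running intake rate.
Rate on top 1: 69.18. fledglings: 55.6 < 69.18 → exclude; stop.
Optimal diet: large insects — 1 of 5 types.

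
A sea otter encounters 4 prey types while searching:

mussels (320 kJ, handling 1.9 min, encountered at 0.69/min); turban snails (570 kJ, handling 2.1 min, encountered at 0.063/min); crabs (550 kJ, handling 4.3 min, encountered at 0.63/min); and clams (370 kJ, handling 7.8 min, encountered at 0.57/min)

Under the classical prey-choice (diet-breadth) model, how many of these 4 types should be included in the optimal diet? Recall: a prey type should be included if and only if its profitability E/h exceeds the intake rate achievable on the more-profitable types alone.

3

Profitabilities (E/h, kJ/min): turban snails 271, mussels 168, crabs 128, clams 47.4. Add prey in this order while the next type's profitability exceeds the intake rate on those already taken.
Rate on top 1: 31.71. mussels: 168 > 31.71 → include.
Rate on top 2: 105.1. crabs: 128 > 105.1 → include.
Rate on top 3: 117.1. clams: 47.4 < 117.1 → exclude; stop.
Optimal diet: turban snails, mussels, crabs — 3 of 4 types.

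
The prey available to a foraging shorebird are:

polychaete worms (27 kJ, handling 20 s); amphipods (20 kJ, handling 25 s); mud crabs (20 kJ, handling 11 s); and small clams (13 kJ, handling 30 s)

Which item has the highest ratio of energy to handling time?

mud crabs

Profitability E/h (kJ/s): polychaete worms = 27/20 = 1.35, amphipods = 20/25 = 0.8, mud crabs = 20/11 = 1.82, small clams = 13/30 = 0.433.
Ranked: mud crabs > polychaete worms > amphipods > small clams.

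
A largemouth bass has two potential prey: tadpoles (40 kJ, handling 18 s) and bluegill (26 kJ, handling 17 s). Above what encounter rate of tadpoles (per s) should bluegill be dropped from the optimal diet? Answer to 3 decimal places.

The zero-one rule: include bluegill iff E₂/h₂ > λE₁/(1+λh₁). Equality gives the switch point.
λE₁h₂ = E₂ + λE₂h₁ ⇒ λ = E₂/(E₁h₂ − E₂h₁) = 26/(680 − 468) = 0.1226 per s.

0.123 per s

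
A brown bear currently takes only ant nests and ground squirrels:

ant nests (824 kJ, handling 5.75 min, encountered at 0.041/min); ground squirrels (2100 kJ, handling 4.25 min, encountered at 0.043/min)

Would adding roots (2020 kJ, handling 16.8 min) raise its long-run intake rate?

Yes

On ant nests and ground squirrels alone, R = ΣλE/(1+Σλh) = 124.1/1.418 = 87.48 kJ/min.
roots: E/h = 2020/16.8 = 120.2 kJ/min.
Since 120.2 > R, including roots increases the long-run rate.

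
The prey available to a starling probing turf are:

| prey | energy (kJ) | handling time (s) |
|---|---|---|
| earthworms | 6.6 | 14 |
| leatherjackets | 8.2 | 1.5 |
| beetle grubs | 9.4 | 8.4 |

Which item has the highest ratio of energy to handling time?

leatherjackets

Profitability E/h (kJ/s): earthworms = 6.6/14 = 0.471, leatherjackets = 8.2/1.5 = 5.47, beetle grubs = 9.4/8.4 = 1.12.
Ranked: leatherjackets > beetle grubs > earthworms.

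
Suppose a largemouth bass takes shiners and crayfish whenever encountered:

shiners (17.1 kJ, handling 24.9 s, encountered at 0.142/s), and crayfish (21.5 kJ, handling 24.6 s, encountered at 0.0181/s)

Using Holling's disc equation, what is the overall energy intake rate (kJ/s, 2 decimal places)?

Energy encountered per unit search time: 0.142×17.1 + 0.0181×21.5 = 2.817 kJ/s.
Handling time per unit search time: 0.142×24.9 + 0.0181×24.6 = 3.981.
Rate = 2.817/(1 + 3.981) = 0.5656 kJ/s.

0.57 kJ/s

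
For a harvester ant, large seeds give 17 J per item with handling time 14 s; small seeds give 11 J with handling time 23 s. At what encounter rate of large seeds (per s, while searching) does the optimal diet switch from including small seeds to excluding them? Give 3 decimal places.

0.046 per s

At the threshold, the rate on large seeds alone equals the profitability of small seeds: λ·17/(1 + λ·14) = 11/23 = 0.4783.
Rearranging, λ(17 − 0.4783×14) = 0.4783, so λ = 0.4783/10.3 = 0.04641 per s.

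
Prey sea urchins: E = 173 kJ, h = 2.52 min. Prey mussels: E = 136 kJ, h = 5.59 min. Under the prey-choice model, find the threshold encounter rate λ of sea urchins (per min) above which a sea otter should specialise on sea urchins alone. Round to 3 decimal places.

At the threshold, the rate on sea urchins alone equals the profitability of mussels: λ·173/(1 + λ·2.52) = 136/5.59 = 24.33.
Rearranging, λ(173 − 24.33×2.52) = 24.33, so λ = 24.33/111.7 = 0.2178 per min.

0.218 per min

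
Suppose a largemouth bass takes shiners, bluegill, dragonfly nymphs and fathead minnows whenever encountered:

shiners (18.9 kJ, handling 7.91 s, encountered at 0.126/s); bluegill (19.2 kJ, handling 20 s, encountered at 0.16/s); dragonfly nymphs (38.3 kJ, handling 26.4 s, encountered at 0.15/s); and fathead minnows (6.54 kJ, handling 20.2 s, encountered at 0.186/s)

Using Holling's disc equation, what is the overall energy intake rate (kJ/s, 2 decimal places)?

0.96 kJ/s

Energy encountered per unit search time: 0.126×18.9 + 0.16×19.2 + 0.15×38.3 + 0.186×6.54 = 12.41 kJ/s.
Handling time per unit search time: 0.126×7.91 + 0.16×20 + 0.15×26.4 + 0.186×20.2 = 11.91.
Rate = 12.41/(1 + 11.91) = 0.9614 kJ/s.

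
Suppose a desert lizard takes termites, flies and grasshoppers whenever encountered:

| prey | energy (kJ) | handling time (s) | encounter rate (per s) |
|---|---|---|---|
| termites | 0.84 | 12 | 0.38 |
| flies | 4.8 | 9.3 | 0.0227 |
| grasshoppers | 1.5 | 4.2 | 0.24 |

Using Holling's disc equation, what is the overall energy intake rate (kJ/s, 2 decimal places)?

R = Σλ_iE_i / (1 + Σλ_ih_i)
Numerator: 0.38×0.84 + 0.0227×4.8 + 0.24×1.5 = 0.7882
Denominator: 1 + 0.38×12 + 0.0227×9.3 + 0.24×4.2 = 6.779
R = 0.7882/6.779 = 0.1163 kJ/s

0.12 kJ/s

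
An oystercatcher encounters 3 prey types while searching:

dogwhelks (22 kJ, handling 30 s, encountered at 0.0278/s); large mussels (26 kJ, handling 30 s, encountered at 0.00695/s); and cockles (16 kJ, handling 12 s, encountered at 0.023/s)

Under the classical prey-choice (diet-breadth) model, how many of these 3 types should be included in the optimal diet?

3

Profitabilities (E/h, kJ/s): cockles 1.33, large mussels 0.867, dogwhelks 0.733. Add prey in this order while the next type's profitability exceeds the intake rate on those already taken.
Rate on top 1: 0.2884. large mussels: 0.867 > 0.2884 → include.
Rate on top 2: 0.3696. dogwhelks: 0.733 > 0.3696 → include.
Optimal diet: cockles, large mussels, dogwhelks — 3 of 3 types.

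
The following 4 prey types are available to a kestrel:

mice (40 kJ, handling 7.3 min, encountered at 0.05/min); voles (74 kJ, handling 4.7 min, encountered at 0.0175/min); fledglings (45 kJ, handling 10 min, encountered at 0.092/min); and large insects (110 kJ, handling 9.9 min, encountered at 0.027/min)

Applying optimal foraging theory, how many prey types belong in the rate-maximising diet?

Rank by E/h (kJ/min): voles 15.7, large insects 11.1, mice 5.48, fledglings 4.5. Include each in turn until the next type's E/h falls below the running intake rate.
Rate on top 1: 1.197. large insects: 11.1 > 1.197 → include.
Rate on top 2: 3.16. mice: 5.48 > 3.16 → include.
Rate on top 3: 3.654. fledglings: 4.5 > 3.654 → include.
Optimal diet: voles, large insects, mice, fledglings — 4 of 4 types.

4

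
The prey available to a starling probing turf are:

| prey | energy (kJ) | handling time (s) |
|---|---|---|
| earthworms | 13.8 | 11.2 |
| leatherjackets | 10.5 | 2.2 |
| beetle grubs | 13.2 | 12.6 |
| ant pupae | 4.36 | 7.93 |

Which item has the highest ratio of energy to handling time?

leatherjackets

In descending order of E/h:
leatherjackets: 10.5/2.2 = 4.77 kJ/s
earthworms: 13.8/11.2 = 1.23 kJ/s
beetle grubs: 13.2/12.6 = 1.05 kJ/s
ant pupae: 4.36/7.93 = 0.55 kJ/s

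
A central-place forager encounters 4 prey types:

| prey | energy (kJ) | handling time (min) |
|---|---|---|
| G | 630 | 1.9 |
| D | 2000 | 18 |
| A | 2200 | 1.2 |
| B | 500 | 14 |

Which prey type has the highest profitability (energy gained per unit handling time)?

Profitability E/h (kJ/min): G = 630/1.9 = 332, D = 2000/18 = 111, A = 2200/1.2 = 1.83e+03, B = 500/14 = 35.7.
Ranked: A > G > D > B.

A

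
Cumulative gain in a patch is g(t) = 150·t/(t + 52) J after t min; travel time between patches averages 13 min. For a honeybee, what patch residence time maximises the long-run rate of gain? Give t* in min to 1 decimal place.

By the marginal value theorem, leave when the instantaneous gain rate g'(t) equals the habitat-wide average g(t)/(T + t).
g'(t) = 150·52/(t + 52)². Setting 150·52/(t+52)² = 150t/[(t+52)(13+t)] gives 52(13+t) = t(t+52), so t² = 52×13 = 676.
t* = √676 = 26 min.

26.0 min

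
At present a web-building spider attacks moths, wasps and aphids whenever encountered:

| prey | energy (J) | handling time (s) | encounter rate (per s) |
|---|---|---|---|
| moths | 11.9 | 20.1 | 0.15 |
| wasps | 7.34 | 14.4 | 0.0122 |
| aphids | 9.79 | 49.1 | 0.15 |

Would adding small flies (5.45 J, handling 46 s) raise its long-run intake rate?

Current rate: (0.15×11.9 + 0.0122×7.34 + 0.15×9.79)/(1 + 0.15×20.1 + 0.0122×14.4 + 0.15×49.1) = 0.2893 J/s.
Profitability of small flies: 5.45/46 = 0.1185 J/s.
Since 0.1185 < R, time spent handling small flies is better spent searching.

No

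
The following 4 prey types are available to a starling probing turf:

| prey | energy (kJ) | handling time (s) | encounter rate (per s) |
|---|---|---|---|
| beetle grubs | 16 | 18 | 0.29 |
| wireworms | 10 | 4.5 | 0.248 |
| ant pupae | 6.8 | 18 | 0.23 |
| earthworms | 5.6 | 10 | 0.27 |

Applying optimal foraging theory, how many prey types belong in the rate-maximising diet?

Profitabilities (E/h, kJ/s): wireworms 2.22, beetle grubs 0.889, earthworms 0.56, ant pupae 0.378. Add prey in this order while the next type's profitability exceeds the intake rate on those already taken.
Rate on top 1: 1.172. beetle grubs: 0.889 < 1.172 → exclude; stop.
Optimal diet: wireworms — 1 of 4 types.

1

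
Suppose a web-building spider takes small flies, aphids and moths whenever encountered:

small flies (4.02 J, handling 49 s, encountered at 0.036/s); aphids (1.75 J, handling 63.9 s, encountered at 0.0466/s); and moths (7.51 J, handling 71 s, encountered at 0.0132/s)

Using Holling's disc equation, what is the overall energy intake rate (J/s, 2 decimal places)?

R = Σλ_iE_i / (1 + Σλ_ih_i)
Numerator: 0.036×4.02 + 0.0466×1.75 + 0.0132×7.51 = 0.3254
Denominator: 1 + 0.036×49 + 0.0466×63.9 + 0.0132×71 = 6.679
R = 0.3254/6.679 = 0.04872 J/s

0.05 J/s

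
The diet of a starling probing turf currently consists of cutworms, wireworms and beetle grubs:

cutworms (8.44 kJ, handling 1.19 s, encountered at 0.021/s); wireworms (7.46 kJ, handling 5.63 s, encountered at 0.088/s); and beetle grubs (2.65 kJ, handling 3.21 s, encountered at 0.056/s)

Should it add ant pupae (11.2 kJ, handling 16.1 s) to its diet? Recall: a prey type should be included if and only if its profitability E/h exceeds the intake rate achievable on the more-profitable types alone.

Yes

Intake rate on the current diet: R = (0.021×8.44 + 0.088×7.46 + 0.056×2.65) / (1 + 0.021×1.19 + 0.088×5.63 + 0.056×3.21) = 0.9821/1.7 = 0.5777 kJ/s.
ant pupae: E/h = 11.2/16.1 = 0.6957 kJ/s.
0.6957 > 0.5777, so adding ant pupae raises the average — include it.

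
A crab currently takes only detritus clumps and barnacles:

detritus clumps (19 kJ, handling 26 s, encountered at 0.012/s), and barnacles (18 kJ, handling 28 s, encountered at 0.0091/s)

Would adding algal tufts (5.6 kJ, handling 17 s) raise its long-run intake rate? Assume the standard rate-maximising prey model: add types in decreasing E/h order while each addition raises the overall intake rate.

Yes

Current rate: (0.012×19 + 0.0091×18)/(1 + 0.012×26 + 0.0091×28) = 0.2501 kJ/s.
Profitability of algal tufts: 5.6/17 = 0.3294 kJ/s.
Since 0.3294 > R, including algal tufts increases the long-run rate.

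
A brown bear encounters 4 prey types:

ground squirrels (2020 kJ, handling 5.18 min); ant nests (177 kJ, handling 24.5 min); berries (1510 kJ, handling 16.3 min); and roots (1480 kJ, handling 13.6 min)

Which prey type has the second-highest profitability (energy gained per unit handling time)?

In descending order of E/h:
ground squirrels: 2020/5.18 = 390 kJ/min
roots: 1480/13.6 = 109 kJ/min
berries: 1510/16.3 = 92.6 kJ/min
ant nests: 177/24.5 = 7.22 kJ/min

roots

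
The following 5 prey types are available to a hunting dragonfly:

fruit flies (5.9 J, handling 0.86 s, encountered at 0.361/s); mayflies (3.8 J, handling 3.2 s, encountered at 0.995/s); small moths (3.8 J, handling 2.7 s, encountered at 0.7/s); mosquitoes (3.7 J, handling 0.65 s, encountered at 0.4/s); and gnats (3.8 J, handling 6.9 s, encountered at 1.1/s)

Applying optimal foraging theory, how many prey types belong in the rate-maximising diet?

2

Profitabilities (E/h, J/s): fruit flies 6.86, mosquitoes 5.69, small moths 1.41, mayflies 1.19, gnats 0.551. Add prey in this order while the next type's profitability exceeds the intake rate on those already taken.
Rate on top 1: 1.625. mosquitoes: 5.69 > 1.625 → include.
Rate on top 2: 2.299. small moths: 1.41 < 2.299 → exclude; stop.
Optimal diet: fruit flies, mosquitoes — 2 of 5 types.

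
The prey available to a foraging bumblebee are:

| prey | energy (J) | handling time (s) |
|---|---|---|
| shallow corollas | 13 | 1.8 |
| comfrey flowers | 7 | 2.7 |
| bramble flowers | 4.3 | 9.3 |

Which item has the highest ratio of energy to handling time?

Profitability E/h (J/s): shallow corollas = 13/1.8 = 7.22, comfrey flowers = 7/2.7 = 2.59, bramble flowers = 4.3/9.3 = 0.462.
Ranked: shallow corollas > comfrey flowers > bramble flowers.

shallow corollas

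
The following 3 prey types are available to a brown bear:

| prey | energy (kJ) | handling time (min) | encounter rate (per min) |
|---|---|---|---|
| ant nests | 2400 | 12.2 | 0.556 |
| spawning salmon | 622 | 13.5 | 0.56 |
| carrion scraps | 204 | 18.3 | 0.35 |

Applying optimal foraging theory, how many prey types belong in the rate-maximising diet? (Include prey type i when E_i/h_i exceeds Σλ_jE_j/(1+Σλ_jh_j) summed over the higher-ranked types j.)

1

Rank by E/h (kJ/min): ant nests 197, spawning salmon 46.1, carrion scraps 11.1. Include each in turn until the next type's E/h falls below the running intake rate.
Rate on top 1: 171.4. spawning salmon: 46.1 < 171.4 → exclude; stop.
Optimal diet: ant nests — 1 of 3 types.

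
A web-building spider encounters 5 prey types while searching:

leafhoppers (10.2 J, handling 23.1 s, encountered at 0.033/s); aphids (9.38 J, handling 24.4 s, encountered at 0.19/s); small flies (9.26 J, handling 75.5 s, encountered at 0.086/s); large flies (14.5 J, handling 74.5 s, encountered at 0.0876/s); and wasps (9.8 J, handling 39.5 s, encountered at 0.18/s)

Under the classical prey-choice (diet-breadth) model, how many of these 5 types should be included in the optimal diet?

E/h in descending order: leafhoppers 0.442, aphids 0.384, wasps 0.248, large flies 0.195, small flies 0.123 J/s. The optimal diet is the largest prefix of this list for which every included type satisfies E_i/h_i > R on the types above it.
Rate on top 1: 0.191. aphids: 0.384 > 0.191 → include.
Rate on top 2: 0.3312. wasps: 0.248 < 0.3312 → exclude; stop.
Optimal diet: leafhoppers, aphids — 2 of 5 types.

2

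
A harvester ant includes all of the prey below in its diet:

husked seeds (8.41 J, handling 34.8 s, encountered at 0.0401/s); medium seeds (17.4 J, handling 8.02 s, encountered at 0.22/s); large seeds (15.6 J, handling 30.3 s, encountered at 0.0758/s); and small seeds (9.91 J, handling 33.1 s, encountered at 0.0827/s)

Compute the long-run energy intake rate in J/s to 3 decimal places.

R = (0.0401×8.41 + 0.22×17.4 + 0.0758×15.6 + 0.0827×9.91) / (1 + 0.0401×34.8 + 0.22×8.02 + 0.0758×30.3 + 0.0827×33.1) = 6.167/9.194 = 0.6708 J/s.

0.671 J/s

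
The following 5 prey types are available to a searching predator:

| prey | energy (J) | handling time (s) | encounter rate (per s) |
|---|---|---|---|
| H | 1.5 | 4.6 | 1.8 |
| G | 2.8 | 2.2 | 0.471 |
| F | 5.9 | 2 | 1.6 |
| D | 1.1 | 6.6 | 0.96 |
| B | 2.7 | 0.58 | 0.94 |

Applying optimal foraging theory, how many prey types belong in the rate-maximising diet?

2

Profitabilities (E/h, J/s): B 4.66, F 2.95, G 1.27, H 0.326, D 0.167. Add prey in this order while the next type's profitability exceeds the intake rate on those already taken.
Rate on top 1: 1.643. F: 2.95 > 1.643 → include.
Rate on top 2: 2.524. G: 1.27 < 2.524 → exclude; stop.
Optimal diet: B, F — 2 of 5 types.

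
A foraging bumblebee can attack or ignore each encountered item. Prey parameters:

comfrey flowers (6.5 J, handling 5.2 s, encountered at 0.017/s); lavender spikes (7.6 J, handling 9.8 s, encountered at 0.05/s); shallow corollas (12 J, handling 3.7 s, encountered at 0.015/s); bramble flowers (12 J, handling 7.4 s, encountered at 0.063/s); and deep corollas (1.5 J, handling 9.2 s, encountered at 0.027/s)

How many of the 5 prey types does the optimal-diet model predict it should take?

E/h in descending order: shallow corollas 3.24, bramble flowers 1.62, comfrey flowers 1.25, lavender spikes 0.776, deep corollas 0.163 J/s. The optimal diet is the largest prefix of this list for which every included type satisfies E_i/h_i > R on the types above it.
Rate on top 1: 0.1705. bramble flowers: 1.62 > 0.1705 → include.
Rate on top 2: 0.6151. comfrey flowers: 1.25 > 0.6151 → include.
Rate on top 3: 0.65. lavender spikes: 0.776 > 0.65 → include.
Rate on top 4: 0.6793. deep corollas: 0.163 < 0.6793 → exclude; stop.
Optimal diet: shallow corollas, bramble flowers, comfrey flowers, lavender spikes — 4 of 5 types.

4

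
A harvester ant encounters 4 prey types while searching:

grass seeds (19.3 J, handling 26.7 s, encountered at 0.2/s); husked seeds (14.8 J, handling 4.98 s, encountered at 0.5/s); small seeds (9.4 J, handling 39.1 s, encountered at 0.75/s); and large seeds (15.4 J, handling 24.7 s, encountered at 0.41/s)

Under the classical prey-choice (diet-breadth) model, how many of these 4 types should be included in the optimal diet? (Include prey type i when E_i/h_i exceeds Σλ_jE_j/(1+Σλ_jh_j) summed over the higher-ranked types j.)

Rank by E/h (J/s): husked seeds 2.97, grass seeds 0.723, large seeds 0.623, small seeds 0.24. Include each in turn until the next type's E/h falls below the running intake rate.
Rate on top 1: 2.12. grass seeds: 0.723 < 2.12 → exclude; stop.
Optimal diet: husked seeds — 1 of 4 types.

1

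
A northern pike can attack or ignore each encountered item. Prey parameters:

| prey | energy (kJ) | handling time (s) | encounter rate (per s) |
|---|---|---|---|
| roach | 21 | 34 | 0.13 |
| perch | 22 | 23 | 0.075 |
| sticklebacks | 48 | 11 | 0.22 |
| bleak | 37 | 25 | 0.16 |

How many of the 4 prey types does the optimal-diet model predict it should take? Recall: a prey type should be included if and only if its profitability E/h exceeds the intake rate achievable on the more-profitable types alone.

Profitabilities (E/h, kJ/s): sticklebacks 4.36, bleak 1.48, perch 0.957, roach 0.618. Add prey in this order while the next type's profitability exceeds the intake rate on those already taken.
Rate on top 1: 3.088. bleak: 1.48 < 3.088 → exclude; stop.
Optimal diet: sticklebacks — 1 of 4 types.

1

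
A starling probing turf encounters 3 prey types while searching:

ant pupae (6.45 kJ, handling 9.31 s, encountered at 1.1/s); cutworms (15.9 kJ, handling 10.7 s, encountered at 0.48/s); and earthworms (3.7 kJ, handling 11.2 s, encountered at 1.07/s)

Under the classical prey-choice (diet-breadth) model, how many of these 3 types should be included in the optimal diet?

Profitabilities (E/h, kJ/s): cutworms 1.49, ant pupae 0.693, earthworms 0.33. Add prey in this order while the next type's profitability exceeds the intake rate on those already taken.
Rate on top 1: 1.244. ant pupae: 0.693 < 1.244 → exclude; stop.
Optimal diet: cutworms — 1 of 3 types.

1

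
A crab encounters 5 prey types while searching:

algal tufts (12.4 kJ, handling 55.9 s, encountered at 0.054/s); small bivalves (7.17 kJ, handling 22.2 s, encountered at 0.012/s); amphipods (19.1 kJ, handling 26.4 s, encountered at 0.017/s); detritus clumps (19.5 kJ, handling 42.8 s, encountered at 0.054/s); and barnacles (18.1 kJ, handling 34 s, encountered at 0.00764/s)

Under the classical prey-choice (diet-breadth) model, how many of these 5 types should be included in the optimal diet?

3

Rank by E/h (kJ/s): amphipods 0.723, barnacles 0.532, detritus clumps 0.456, small bivalves 0.323, algal tufts 0.222. Include each in turn until the next type's E/h falls below the running intake rate.
Rate on top 1: 0.2241. barnacles: 0.532 > 0.2241 → include.
Rate on top 2: 0.271. detritus clumps: 0.456 > 0.271 → include.
Rate on top 3: 0.3771. small bivalves: 0.323 < 0.3771 → exclude; stop.
Optimal diet: amphipods, barnacles, detritus clumps — 3 of 5 types.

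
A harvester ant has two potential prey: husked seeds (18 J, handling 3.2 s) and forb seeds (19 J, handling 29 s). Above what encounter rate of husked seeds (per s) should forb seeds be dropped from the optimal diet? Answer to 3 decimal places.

The zero-one rule: include forb seeds iff E₂/h₂ > λE₁/(1+λh₁). Equality gives the switch point.
λE₁h₂ = E₂ + λE₂h₁ ⇒ λ = E₂/(E₁h₂ − E₂h₁) = 19/(522 − 60.8) = 0.0412 per s.

0.041 per s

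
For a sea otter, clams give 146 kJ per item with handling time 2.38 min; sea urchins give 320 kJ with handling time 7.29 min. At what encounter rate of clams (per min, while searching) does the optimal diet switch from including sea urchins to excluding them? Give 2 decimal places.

Drop sea urchins once their profitability E₂/h₂ falls below the rate achievable on clams alone: E₂/h₂ = λE₁/(1 + λh₁).
Solve for λ: λE₁h₂ = E₂(1 + λh₁) → λ(E₁h₂ − E₂h₁) = E₂ → λ = E₂/(E₁h₂ − E₂h₁).
λ = 320/(146×7.29 − 320×2.38) = 320/302.7 = 1.057 per min.

1.06 per min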